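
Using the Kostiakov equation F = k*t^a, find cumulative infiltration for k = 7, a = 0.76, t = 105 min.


F = k * t^a = 7 * 105^0.76
F = 7 * 34.364012

240.5481 mm


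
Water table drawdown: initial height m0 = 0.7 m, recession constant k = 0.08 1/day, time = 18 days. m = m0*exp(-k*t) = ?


m = m0 * exp(-k*t)
m = 0.7 * exp(-0.08 * 18)
m = 0.7 * exp(-1.4400)

0.1658 m


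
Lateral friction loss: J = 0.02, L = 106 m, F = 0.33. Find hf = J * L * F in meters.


hf = J * L * F = 0.02 * 106 * 0.33 = 0.6996 m

0.6996 m


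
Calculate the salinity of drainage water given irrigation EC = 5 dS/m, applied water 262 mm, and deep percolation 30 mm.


EC_dw = EC_iw * D_iw / D_dw
EC_dw = 5 * 262 / 30
EC_dw = 1310 / 30

43.6667 dS/m


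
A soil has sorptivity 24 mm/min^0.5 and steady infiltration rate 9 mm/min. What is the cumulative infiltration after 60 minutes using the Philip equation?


F = S*sqrt(t) + A*t
F = 24*sqrt(60) + 9*60
F = 24*7.745967 + 540

725.9032 mm


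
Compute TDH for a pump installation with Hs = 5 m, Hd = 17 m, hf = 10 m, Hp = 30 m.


TDH = Hs + Hd + hf + Hp = 5 + 17 + 10 + 30 = 62

62 m


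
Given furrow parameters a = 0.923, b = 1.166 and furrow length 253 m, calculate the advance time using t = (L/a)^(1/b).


t = (L/a)^(1/b)
t = (253/0.923)^(1/1.166)
t = 274.106176^(1/1.166)

123.2649 min


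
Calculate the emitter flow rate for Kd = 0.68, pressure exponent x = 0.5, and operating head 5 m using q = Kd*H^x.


q = Kd * H^x = 0.68 * 5^0.5 = 0.68 * 2.236068

1.5205 L/h


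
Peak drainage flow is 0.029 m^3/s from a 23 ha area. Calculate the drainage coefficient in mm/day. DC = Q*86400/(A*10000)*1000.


DC = Q * 86400 / (A * 10000) * 1000
DC = 0.029 * 86400 / (23 * 10000) * 1000
DC = 2505600.0000 / 230000

10.8939 mm/day


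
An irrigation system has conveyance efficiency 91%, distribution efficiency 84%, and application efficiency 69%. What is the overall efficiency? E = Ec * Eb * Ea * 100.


Ec = 0.91, Eb = 0.84, Ea = 0.69
E = 0.91 * 0.84 * 0.69 * 100 = 52.7436%

52.7436 %


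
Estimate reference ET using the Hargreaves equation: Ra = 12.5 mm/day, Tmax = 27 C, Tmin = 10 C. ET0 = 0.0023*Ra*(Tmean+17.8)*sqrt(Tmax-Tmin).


Tmean = (Tmax + Tmin)/2 = (27 + 10)/2 = 18.5
ET0 = 0.0023 * 12.5 * (18.5 + 17.8) * sqrt(27 - 10)
ET0 = 0.0023 * 12.5 * 36.3 * 4.123106

4.3030 mm/day


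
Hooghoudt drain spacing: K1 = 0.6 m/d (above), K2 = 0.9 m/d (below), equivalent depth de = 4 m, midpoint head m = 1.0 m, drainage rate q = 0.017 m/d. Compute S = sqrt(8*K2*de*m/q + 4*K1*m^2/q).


S^2 = 8*K2*de*m/q + 4*K1*m^2/q
S^2 = 8*0.9*4*1.0/0.017 + 4*0.6*1.0^2/0.017
S = sqrt(1835.2941)

42.8403 m


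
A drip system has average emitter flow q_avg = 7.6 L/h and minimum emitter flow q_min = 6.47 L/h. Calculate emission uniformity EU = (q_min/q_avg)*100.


EU = (q_min/q_avg)*100 = (6.47/7.6)*100 = 85.1316%

85.1316 %


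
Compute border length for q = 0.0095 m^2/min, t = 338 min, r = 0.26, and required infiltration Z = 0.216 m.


L = q*t/((1+r)*Z)
L = 0.0095*338/((1+0.26)*0.216)
L = 3.211/0.27216

11.7982 m


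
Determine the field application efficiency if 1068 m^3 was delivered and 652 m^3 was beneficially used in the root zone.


Ea = V_root / V_field * 100 = 652 / 1068 * 100 = 61.0487%

61.0487 %


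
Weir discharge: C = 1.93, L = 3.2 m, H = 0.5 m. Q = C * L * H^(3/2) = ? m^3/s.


Q = C * L * H^(3/2) = 1.93 * 3.2 * 0.5^1.5 = 1.93 * 3.2 * 0.353553

2.1835 m^3/s


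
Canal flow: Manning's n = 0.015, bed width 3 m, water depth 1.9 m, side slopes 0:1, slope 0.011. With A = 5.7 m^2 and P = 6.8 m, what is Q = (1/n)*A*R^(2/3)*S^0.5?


R = A/P = 5.7/6.8 = 0.838235
Q = (1/0.015) * 5.7 * 0.838235^(2/3) * 0.011^0.5

35.4316 m^3/s


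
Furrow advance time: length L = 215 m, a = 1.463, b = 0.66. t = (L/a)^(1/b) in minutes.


t = (L/a)^(1/b)
t = (215/1.463)^(1/0.66)
t = 146.958305^(1/0.66)

1921.4429 min


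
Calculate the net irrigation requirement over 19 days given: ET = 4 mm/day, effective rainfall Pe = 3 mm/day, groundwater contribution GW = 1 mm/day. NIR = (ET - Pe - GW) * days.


Daily deficit = ET - Pe - GW = 4 - 3 - 1 = 0 mm/day
NIR = 0 * 19 = 0 mm

0 mm


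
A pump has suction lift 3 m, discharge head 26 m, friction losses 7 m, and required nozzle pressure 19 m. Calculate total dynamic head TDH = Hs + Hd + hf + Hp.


TDH = Hs + Hd + hf + Hp = 3 + 26 + 7 + 19 = 55

55 m


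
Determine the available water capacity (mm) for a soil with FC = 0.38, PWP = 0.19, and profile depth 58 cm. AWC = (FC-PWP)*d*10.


AWC = (FC - PWP) * d * 10
AWC = (0.38 - 0.19) * 58 * 10
AWC = 0.1900 * 58 * 10

110.2000 mm


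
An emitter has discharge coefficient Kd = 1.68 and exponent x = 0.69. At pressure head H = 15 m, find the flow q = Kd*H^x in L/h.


q = Kd * H^x = 1.68 * 15^0.69 = 1.68 * 6.478925

10.8846 L/h


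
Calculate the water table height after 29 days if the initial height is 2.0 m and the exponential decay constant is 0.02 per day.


m = m0 * exp(-k*t)
m = 2.0 * exp(-0.02 * 29)
m = 2.0 * exp(-0.5800)

1.1198 m


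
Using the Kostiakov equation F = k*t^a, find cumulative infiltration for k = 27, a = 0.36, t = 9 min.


F = k * t^a = 27 * 9^0.36
F = 27 * 2.205603

59.5513 mm


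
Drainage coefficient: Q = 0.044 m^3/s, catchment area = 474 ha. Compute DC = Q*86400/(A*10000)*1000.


DC = Q * 86400 / (A * 10000) * 1000
DC = 0.044 * 86400 / (474 * 10000) * 1000
DC = 3801600.0000 / 4740000

0.8020 mm/day


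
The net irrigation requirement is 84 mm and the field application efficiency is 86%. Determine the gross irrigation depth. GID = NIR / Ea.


Ea = 86% = 0.86
GID = NIR / Ea = 84 / 0.86 = 97.6744 mm

97.6744 mm


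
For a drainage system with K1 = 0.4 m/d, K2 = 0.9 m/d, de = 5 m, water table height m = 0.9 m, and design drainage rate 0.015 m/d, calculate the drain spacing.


S^2 = 8*K2*de*m/q + 4*K1*m^2/q
S^2 = 8*0.9*5*0.9/0.015 + 4*0.4*0.9^2/0.015
S = sqrt(2246.4000)

47.3962 m


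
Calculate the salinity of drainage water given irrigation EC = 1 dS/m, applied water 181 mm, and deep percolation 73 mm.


EC_dw = EC_iw * D_iw / D_dw
EC_dw = 1 * 181 / 73
EC_dw = 181 / 73

2.4795 dS/m


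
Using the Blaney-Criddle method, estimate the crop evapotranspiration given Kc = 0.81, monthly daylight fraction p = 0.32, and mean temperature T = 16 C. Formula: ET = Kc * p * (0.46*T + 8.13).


ET = Kc * p * (0.46*T + 8.13)
ET = 0.81 * 0.32 * (0.46*16 + 8.13)
ET = 0.81 * 0.32 * 15.4900

4.0150 mm/day


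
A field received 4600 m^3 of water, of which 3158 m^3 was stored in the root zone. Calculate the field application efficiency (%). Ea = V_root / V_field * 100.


Ea = V_root / V_field * 100 = 3158 / 4600 * 100 = 68.6522%

68.6522 %


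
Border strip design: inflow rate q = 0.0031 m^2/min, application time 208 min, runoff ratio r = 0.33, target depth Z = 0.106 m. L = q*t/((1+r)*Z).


L = q*t/((1+r)*Z)
L = 0.0031*208/((1+0.33)*0.106)
L = 0.6448/0.14098

4.5737 m


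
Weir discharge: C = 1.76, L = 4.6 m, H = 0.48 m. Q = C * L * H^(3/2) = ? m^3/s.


Q = C * L * H^(3/2) = 1.76 * 4.6 * 0.48^1.5 = 1.76 * 4.6 * 0.332554

2.6924 m^3/s


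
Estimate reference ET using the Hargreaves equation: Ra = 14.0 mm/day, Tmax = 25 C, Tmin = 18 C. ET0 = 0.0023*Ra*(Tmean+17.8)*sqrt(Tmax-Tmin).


Tmean = (Tmax + Tmin)/2 = (25 + 18)/2 = 21.5
ET0 = 0.0023 * 14.0 * (21.5 + 17.8) * sqrt(25 - 18)
ET0 = 0.0023 * 14.0 * 39.3 * 2.645751

3.3481 mm/day


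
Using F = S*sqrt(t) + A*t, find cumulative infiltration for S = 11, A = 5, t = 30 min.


F = S*sqrt(t) + A*t
F = 11*sqrt(30) + 5*30
F = 11*5.477226 + 150

210.2495 mm


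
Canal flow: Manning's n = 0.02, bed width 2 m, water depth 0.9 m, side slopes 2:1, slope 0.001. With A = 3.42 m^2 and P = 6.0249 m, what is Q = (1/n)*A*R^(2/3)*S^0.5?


R = A/P = 3.42/6.0249 = 0.567644
Q = (1/0.02) * 3.42 * 0.567644^(2/3) * 0.001^0.5

3.7072 m^3/s


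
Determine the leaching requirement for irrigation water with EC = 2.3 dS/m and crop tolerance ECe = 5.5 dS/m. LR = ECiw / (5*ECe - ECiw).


LR = ECiw / (5*ECe - ECiw)
LR = 2.3 / (5*5.5 - 2.3)
LR = 2.3 / 25.2000

0.0913


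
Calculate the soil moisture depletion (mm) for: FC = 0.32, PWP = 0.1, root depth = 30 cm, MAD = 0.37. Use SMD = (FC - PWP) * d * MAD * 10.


SMD = (FC - PWP) * d * MAD * 10
SMD = (0.32 - 0.1) * 30 * 0.37 * 10
SMD = 0.2200 * 30 * 0.37 * 10

24.4200 mm


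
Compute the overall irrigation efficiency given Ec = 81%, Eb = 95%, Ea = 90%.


Ec = 0.81, Eb = 0.95, Ea = 0.9
E = 0.81 * 0.95 * 0.9 * 100 = 69.2550%

69.2550 %


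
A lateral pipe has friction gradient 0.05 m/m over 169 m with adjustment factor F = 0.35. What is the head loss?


hf = J * L * F = 0.05 * 169 * 0.35 = 2.9575 m

2.9575 m


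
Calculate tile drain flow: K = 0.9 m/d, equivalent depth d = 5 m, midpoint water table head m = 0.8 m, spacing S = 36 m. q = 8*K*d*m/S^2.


q = 8*K*d*m/S^2
q = 8*0.9*5*0.8/36^2
q = 28.8000 / 1296

0.0222 m/d


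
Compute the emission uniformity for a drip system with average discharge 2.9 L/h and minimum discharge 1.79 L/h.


EU = (q_min/q_avg)*100 = (1.79/2.9)*100 = 61.7241%

61.7241 %


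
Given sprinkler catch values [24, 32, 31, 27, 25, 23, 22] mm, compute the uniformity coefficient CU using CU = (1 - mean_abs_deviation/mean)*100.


mean = 26.285714 mm
MAD = 3.183673 mm
CU = (1 - 3.183673/26.285714)*100

87.8882 %


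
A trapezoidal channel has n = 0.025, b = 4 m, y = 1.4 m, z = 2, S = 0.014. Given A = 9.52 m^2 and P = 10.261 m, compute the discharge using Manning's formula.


R = A/P = 9.52/10.261 = 0.927785
Q = (1/0.025) * 9.52 * 0.927785^(2/3) * 0.014^0.5

42.8607 m^3/s


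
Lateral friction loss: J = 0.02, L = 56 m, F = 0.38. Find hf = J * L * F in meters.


hf = J * L * F = 0.02 * 56 * 0.38 = 0.4256 m

0.4256 m


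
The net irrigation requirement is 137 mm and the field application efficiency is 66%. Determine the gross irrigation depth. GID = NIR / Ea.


Ea = 66% = 0.66
GID = NIR / Ea = 137 / 0.66 = 207.5758 mm

207.5758 mm


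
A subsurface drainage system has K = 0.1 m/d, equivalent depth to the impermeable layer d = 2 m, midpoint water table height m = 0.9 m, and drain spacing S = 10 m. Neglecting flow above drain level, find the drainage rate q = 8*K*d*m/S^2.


q = 8*K*d*m/S^2
q = 8*0.1*2*0.9/10^2
q = 1.4400 / 100

0.0144 m/d


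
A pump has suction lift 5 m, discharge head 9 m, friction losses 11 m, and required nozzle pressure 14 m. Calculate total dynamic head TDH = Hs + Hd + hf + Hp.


TDH = Hs + Hd + hf + Hp = 5 + 9 + 11 + 14 = 39

39 m


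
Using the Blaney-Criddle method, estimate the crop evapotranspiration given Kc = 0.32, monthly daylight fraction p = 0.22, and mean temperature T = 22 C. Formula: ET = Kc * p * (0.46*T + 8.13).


ET = Kc * p * (0.46*T + 8.13)
ET = 0.32 * 0.22 * (0.46*22 + 8.13)
ET = 0.32 * 0.22 * 18.2500

1.2848 mm/day


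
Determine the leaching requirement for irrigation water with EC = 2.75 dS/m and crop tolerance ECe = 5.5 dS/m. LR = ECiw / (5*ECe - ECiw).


LR = ECiw / (5*ECe - ECiw)
LR = 2.75 / (5*5.5 - 2.75)
LR = 2.75 / 24.7500

0.1111


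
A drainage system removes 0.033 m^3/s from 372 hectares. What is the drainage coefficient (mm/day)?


DC = Q * 86400 / (A * 10000) * 1000
DC = 0.033 * 86400 / (372 * 10000) * 1000
DC = 2851200.0000 / 3720000

0.7665 mm/day


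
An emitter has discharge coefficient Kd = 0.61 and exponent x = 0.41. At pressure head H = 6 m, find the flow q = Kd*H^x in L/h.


q = Kd * H^x = 0.61 * 6^0.41 = 0.61 * 2.084693

1.2717 L/h


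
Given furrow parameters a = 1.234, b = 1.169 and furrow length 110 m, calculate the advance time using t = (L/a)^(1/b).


t = (L/a)^(1/b)
t = (110/1.234)^(1/1.169)
t = 89.141005^(1/1.169)

46.5756 min


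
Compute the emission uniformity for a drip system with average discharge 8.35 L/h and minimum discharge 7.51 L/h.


EU = (q_min/q_avg)*100 = (7.51/8.35)*100 = 89.9401%

89.9401 %


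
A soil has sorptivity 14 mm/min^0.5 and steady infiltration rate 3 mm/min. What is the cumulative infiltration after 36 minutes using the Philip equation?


F = S*sqrt(t) + A*t
F = 14*sqrt(36) + 3*36
F = 14*6.000000 + 108

192.0000 mm


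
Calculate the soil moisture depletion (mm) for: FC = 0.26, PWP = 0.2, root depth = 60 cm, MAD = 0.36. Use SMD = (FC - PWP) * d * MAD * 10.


SMD = (FC - PWP) * d * MAD * 10
SMD = (0.26 - 0.2) * 60 * 0.36 * 10
SMD = 0.0600 * 60 * 0.36 * 10

12.9600 mm


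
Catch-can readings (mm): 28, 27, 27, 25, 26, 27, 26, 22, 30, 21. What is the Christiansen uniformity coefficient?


mean = 25.900000 mm
MAD = 1.940000 mm
CU = (1 - 1.940000/25.900000)*100

92.5097 %


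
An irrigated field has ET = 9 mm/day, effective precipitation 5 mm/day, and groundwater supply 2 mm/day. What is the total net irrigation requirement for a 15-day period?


Daily deficit = ET - Pe - GW = 9 - 5 - 2 = 2 mm/day
NIR = 2 * 15 = 30 mm

30.0000 mm


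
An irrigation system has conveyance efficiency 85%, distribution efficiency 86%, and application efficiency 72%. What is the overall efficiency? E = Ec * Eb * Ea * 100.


Ec = 0.85, Eb = 0.86, Ea = 0.72
E = 0.85 * 0.86 * 0.72 * 100 = 52.6320%

52.6320 %


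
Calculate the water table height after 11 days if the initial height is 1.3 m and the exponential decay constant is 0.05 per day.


m = m0 * exp(-k*t)
m = 1.3 * exp(-0.05 * 11)
m = 1.3 * exp(-0.5500)

0.7500 m


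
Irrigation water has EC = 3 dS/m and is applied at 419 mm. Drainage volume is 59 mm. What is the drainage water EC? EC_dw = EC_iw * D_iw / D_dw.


EC_dw = EC_iw * D_iw / D_dw
EC_dw = 3 * 419 / 59
EC_dw = 1257 / 59

21.3051 dS/m


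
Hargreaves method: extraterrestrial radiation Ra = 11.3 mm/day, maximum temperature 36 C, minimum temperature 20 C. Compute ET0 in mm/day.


Tmean = (Tmax + Tmin)/2 = (36 + 20)/2 = 28.0
ET0 = 0.0023 * 11.3 * (28.0 + 17.8) * sqrt(36 - 20)
ET0 = 0.0023 * 11.3 * 45.8 * 4.000000

4.7614 mm/day


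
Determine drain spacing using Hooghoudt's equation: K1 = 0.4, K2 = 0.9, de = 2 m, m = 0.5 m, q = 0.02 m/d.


S^2 = 8*K2*de*m/q + 4*K1*m^2/q
S^2 = 8*0.9*2*0.5/0.02 + 4*0.4*0.5^2/0.02
S = sqrt(380.0000)

19.4936 m


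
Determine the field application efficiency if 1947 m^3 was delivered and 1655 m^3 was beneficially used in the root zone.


Ea = V_root / V_field * 100 = 1655 / 1947 * 100 = 85.0026%

85.0026 %


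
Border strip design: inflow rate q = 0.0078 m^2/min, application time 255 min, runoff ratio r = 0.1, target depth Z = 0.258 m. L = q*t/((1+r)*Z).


L = q*t/((1+r)*Z)
L = 0.0078*255/((1+0.1)*0.258)
L = 1.989/0.2838

7.0085 m


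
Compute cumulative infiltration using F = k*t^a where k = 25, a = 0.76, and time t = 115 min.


F = k * t^a = 25 * 115^0.76
F = 25 * 36.823949

920.5987 mm


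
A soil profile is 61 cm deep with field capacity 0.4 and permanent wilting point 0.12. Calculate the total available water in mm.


AWC = (FC - PWP) * d * 10
AWC = (0.4 - 0.12) * 61 * 10
AWC = 0.2800 * 61 * 10

170.8000 mm


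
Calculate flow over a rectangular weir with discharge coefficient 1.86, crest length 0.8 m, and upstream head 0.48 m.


Q = C * L * H^(3/2) = 1.86 * 0.8 * 0.48^1.5 = 1.86 * 0.8 * 0.332554

0.4948 m^3/s


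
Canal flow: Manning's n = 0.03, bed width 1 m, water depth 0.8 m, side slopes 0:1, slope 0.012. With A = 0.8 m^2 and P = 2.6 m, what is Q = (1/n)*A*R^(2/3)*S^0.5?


R = A/P = 0.8/2.6 = 0.307692
Q = (1/0.03) * 0.8 * 0.307692^(2/3) * 0.012^0.5

1.3314 m^3/s


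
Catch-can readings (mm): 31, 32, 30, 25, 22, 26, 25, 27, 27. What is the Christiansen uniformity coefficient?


mean = 27.222222 mm
MAD = 2.518519 mm
CU = (1 - 2.518519/27.222222)*100

90.7483 %


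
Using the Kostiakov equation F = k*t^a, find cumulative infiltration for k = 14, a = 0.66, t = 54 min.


F = k * t^a = 14 * 54^0.66
F = 14 * 13.911690

194.7637 mm


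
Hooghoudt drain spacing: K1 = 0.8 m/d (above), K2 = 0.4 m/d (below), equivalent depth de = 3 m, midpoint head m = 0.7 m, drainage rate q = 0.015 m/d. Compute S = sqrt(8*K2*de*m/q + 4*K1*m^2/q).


S^2 = 8*K2*de*m/q + 4*K1*m^2/q
S^2 = 8*0.4*3*0.7/0.015 + 4*0.8*0.7^2/0.015
S = sqrt(552.5333)

23.5060 m


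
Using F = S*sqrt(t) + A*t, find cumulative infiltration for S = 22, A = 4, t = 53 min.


F = S*sqrt(t) + A*t
F = 22*sqrt(53) + 4*53
F = 22*7.280110 + 212

372.1624 mm


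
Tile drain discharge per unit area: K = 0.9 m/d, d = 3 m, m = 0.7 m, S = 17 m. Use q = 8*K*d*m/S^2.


q = 8*K*d*m/S^2
q = 8*0.9*3*0.7/17^2
q = 15.1200 / 289

0.0523 m/d


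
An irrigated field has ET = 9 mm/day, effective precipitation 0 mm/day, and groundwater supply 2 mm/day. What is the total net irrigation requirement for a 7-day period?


Daily deficit = ET - Pe - GW = 9 - 0 - 2 = 7 mm/day
NIR = 7 * 7 = 49 mm

49.0000 mm


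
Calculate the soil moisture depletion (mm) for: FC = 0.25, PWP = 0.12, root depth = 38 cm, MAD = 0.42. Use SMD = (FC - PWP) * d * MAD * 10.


SMD = (FC - PWP) * d * MAD * 10
SMD = (0.25 - 0.12) * 38 * 0.42 * 10
SMD = 0.1300 * 38 * 0.42 * 10

20.7480 mm


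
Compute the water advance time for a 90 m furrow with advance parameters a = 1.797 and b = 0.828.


t = (L/a)^(1/b)
t = (90/1.797)^(1/0.828)
t = 50.083472^(1/0.828)

112.9200 min


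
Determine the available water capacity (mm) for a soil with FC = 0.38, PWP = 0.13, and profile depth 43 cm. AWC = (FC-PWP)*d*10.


AWC = (FC - PWP) * d * 10
AWC = (0.38 - 0.13) * 43 * 10
AWC = 0.2500 * 43 * 10

107.5000 mm


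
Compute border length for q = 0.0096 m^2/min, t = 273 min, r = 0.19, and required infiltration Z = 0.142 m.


L = q*t/((1+r)*Z)
L = 0.0096*273/((1+0.19)*0.142)
L = 2.6208/0.16898

15.5095 m


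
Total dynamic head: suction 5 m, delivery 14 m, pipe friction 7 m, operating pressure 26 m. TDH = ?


TDH = Hs + Hd + hf + Hp = 5 + 14 + 7 + 26 = 52

52 m


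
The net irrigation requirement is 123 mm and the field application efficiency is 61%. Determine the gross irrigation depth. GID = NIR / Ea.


Ea = 61% = 0.61
GID = NIR / Ea = 123 / 0.61 = 201.6393 mm

201.6393 mm


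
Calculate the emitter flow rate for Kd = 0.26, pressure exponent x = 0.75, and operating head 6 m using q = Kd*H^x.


q = Kd * H^x = 0.26 * 6^0.75 = 0.26 * 3.833659

0.9968 L/h


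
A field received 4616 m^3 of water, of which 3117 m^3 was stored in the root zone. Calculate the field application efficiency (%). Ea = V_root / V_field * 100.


Ea = V_root / V_field * 100 = 3117 / 4616 * 100 = 67.5260%

67.5260 %


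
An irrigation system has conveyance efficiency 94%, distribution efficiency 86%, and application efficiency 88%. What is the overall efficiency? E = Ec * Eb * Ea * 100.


Ec = 0.94, Eb = 0.86, Ea = 0.88
E = 0.94 * 0.86 * 0.88 * 100 = 71.1392%

71.1392 %


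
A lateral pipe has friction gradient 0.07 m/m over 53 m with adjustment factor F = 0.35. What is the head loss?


hf = J * L * F = 0.07 * 53 * 0.35 = 1.2985 m

1.2985 m


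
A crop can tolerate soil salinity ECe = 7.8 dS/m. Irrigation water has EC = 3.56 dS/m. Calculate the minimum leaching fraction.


LR = ECiw / (5*ECe - ECiw)
LR = 3.56 / (5*7.8 - 3.56)
LR = 3.56 / 35.4400

0.1005


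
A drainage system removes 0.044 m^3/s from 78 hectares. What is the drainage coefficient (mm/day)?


DC = Q * 86400 / (A * 10000) * 1000
DC = 0.044 * 86400 / (78 * 10000) * 1000
DC = 3801600.0000 / 780000

4.8738 mm/day


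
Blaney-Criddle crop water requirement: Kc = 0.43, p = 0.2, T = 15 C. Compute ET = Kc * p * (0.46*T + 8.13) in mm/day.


ET = Kc * p * (0.46*T + 8.13)
ET = 0.43 * 0.2 * (0.46*15 + 8.13)
ET = 0.43 * 0.2 * 15.0300

1.2926 mm/day


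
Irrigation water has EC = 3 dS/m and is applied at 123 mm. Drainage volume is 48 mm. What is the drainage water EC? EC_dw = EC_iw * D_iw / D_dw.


EC_dw = EC_iw * D_iw / D_dw
EC_dw = 3 * 123 / 48
EC_dw = 369 / 48

7.6875 dS/m


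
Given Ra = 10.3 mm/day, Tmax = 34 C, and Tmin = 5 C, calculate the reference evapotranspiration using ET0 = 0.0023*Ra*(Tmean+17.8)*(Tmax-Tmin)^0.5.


Tmean = (Tmax + Tmin)/2 = (34 + 5)/2 = 19.5
ET0 = 0.0023 * 10.3 * (19.5 + 17.8) * sqrt(34 - 5)
ET0 = 0.0023 * 10.3 * 37.3 * 5.385165

4.7585 mm/day


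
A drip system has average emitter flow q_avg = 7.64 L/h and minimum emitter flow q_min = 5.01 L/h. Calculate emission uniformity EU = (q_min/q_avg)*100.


EU = (q_min/q_avg)*100 = (5.01/7.64)*100 = 65.5759%

65.5759 %


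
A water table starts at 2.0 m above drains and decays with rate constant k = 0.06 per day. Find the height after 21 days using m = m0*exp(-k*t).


m = m0 * exp(-k*t)
m = 2.0 * exp(-0.06 * 21)
m = 2.0 * exp(-1.2600)

0.5673 m


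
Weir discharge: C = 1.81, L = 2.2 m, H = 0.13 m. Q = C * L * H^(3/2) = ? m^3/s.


Q = C * L * H^(3/2) = 1.81 * 2.2 * 0.13^1.5 = 1.81 * 2.2 * 0.046872

0.1866 m^3/s


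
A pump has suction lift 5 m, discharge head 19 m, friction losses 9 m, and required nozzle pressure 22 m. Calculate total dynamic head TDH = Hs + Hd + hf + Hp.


TDH = Hs + Hd + hf + Hp = 5 + 19 + 9 + 22 = 55

55 m


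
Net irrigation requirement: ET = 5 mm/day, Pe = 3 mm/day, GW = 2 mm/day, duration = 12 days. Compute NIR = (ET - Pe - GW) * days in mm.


Daily deficit = ET - Pe - GW = 5 - 3 - 2 = 0 mm/day
NIR = 0 * 12 = 0 mm

0 mm


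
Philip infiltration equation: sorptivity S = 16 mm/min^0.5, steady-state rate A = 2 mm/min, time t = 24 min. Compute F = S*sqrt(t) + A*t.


F = S*sqrt(t) + A*t
F = 16*sqrt(24) + 2*24
F = 16*4.898979 + 48

126.3837 mm


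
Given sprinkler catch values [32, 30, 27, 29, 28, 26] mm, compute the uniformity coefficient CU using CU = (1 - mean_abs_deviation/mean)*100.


mean = 28.666667 mm
MAD = 1.666667 mm
CU = (1 - 1.666667/28.666667)*100

94.1860 %


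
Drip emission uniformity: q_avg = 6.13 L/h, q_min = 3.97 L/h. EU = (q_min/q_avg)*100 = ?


EU = (q_min/q_avg)*100 = (3.97/6.13)*100 = 64.7635%

64.7635 %


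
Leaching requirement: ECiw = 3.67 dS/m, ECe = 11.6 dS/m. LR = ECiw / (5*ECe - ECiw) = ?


LR = ECiw / (5*ECe - ECiw)
LR = 3.67 / (5*11.6 - 3.67)
LR = 3.67 / 54.3300

0.0676


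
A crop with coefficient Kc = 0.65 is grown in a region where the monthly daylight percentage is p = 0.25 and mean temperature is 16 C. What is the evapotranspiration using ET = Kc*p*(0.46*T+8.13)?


ET = Kc * p * (0.46*T + 8.13)
ET = 0.65 * 0.25 * (0.46*16 + 8.13)
ET = 0.65 * 0.25 * 15.4900

2.5171 mm/day


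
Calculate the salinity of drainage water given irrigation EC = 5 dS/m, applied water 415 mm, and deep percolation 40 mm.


EC_dw = EC_iw * D_iw / D_dw
EC_dw = 5 * 415 / 40
EC_dw = 2075 / 40

51.8750 dS/m


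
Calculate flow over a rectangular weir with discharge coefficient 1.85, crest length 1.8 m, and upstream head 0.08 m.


Q = C * L * H^(3/2) = 1.85 * 1.8 * 0.08^1.5 = 1.85 * 1.8 * 0.022627

0.0753 m^3/s


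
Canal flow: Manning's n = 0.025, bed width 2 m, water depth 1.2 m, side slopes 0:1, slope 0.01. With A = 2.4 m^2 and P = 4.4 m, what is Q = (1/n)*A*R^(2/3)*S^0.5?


R = A/P = 2.4/4.4 = 0.545455
Q = (1/0.025) * 2.4 * 0.545455^(2/3) * 0.01^0.5

6.4088 m^3/s


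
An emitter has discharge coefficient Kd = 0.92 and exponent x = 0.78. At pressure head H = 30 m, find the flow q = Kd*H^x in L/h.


q = Kd * H^x = 0.92 * 30^0.78 = 0.92 * 14.195627

13.0600 L/h


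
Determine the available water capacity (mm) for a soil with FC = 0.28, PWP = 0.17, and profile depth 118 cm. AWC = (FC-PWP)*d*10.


AWC = (FC - PWP) * d * 10
AWC = (0.28 - 0.17) * 118 * 10
AWC = 0.1100 * 118 * 10

129.8000 mm


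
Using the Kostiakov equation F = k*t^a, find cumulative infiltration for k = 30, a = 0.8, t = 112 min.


F = k * t^a = 30 * 112^0.8
F = 30 * 43.588750

1307.6625 mm


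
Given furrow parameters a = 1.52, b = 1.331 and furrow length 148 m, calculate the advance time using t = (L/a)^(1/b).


t = (L/a)^(1/b)
t = (148/1.52)^(1/1.331)
t = 97.368421^(1/1.331)

31.1837 min


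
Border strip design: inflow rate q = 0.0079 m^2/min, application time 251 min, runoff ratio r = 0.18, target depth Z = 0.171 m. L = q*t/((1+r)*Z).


L = q*t/((1+r)*Z)
L = 0.0079*251/((1+0.18)*0.171)
L = 1.9829/0.20178

9.8270 m


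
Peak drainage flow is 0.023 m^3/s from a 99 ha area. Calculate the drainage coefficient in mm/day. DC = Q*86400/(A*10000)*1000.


DC = Q * 86400 / (A * 10000) * 1000
DC = 0.023 * 86400 / (99 * 10000) * 1000
DC = 1987200.0000 / 990000

2.0073 mm/day


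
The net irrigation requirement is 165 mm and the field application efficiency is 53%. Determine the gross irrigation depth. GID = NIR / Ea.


Ea = 53% = 0.53
GID = NIR / Ea = 165 / 0.53 = 311.3208 mm

311.3208 mm


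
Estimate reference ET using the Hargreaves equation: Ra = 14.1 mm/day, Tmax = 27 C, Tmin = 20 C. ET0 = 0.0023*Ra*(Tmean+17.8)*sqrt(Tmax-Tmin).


Tmean = (Tmax + Tmin)/2 = (27 + 20)/2 = 23.5
ET0 = 0.0023 * 14.1 * (23.5 + 17.8) * sqrt(27 - 20)
ET0 = 0.0023 * 14.1 * 41.3 * 2.645751

3.5436 mm/day


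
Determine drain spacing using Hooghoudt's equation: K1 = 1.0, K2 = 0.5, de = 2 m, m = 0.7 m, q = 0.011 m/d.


S^2 = 8*K2*de*m/q + 4*K1*m^2/q
S^2 = 8*0.5*2*0.7/0.011 + 4*1.0*0.7^2/0.011
S = sqrt(687.2727)

26.2159 m


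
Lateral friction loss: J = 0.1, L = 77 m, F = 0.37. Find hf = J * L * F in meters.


hf = J * L * F = 0.1 * 77 * 0.37 = 2.8490 m

2.8490 m


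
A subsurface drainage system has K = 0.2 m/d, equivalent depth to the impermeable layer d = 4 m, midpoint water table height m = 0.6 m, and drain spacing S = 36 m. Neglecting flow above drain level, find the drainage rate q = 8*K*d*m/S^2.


q = 8*K*d*m/S^2
q = 8*0.2*4*0.6/36^2
q = 3.8400 / 1296

0.0030 m/d


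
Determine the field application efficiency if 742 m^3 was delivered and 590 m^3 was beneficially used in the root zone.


Ea = V_root / V_field * 100 = 590 / 742 * 100 = 79.5148%

79.5148 %


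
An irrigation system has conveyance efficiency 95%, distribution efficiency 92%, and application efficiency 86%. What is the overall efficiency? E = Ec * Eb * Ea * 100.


Ec = 0.95, Eb = 0.92, Ea = 0.86
E = 0.95 * 0.92 * 0.86 * 100 = 75.1640%

75.1640 %


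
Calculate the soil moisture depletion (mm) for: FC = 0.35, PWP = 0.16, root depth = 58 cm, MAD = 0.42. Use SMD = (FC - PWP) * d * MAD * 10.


SMD = (FC - PWP) * d * MAD * 10
SMD = (0.35 - 0.16) * 58 * 0.42 * 10
SMD = 0.1900 * 58 * 0.42 * 10

46.2840 mm


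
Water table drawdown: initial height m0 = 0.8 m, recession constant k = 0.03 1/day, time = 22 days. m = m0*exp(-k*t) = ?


m = m0 * exp(-k*t)
m = 0.8 * exp(-0.03 * 22)
m = 0.8 * exp(-0.6600)

0.4135 m


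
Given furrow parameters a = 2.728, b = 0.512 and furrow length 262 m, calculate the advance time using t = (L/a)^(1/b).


t = (L/a)^(1/b)
t = (262/2.728)^(1/0.512)
t = 96.041056^(1/0.512)

7447.0828 min


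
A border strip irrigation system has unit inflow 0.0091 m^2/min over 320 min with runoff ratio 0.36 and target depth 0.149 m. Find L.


L = q*t/((1+r)*Z)
L = 0.0091*320/((1+0.36)*0.149)
L = 2.912/0.20264

14.3703 m


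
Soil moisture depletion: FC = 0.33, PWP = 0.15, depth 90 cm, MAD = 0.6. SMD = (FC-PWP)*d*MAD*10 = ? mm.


SMD = (FC - PWP) * d * MAD * 10
SMD = (0.33 - 0.15) * 90 * 0.6 * 10
SMD = 0.1800 * 90 * 0.6 * 10

97.2000 mm


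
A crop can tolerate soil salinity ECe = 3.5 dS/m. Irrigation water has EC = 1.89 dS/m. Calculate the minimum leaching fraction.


LR = ECiw / (5*ECe - ECiw)
LR = 1.89 / (5*3.5 - 1.89)
LR = 1.89 / 15.6100

0.1211


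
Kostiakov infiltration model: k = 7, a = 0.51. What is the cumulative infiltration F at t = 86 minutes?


F = k * t^a = 7 * 86^0.51
F = 7 * 9.696036

67.8723 mm


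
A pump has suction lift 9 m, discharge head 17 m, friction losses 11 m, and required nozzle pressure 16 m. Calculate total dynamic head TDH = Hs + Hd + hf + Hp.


TDH = Hs + Hd + hf + Hp = 9 + 17 + 11 + 16 = 53

53 m


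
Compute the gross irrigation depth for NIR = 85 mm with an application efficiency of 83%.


Ea = 83% = 0.83
GID = NIR / Ea = 85 / 0.83 = 102.4096 mm

102.4096 mm


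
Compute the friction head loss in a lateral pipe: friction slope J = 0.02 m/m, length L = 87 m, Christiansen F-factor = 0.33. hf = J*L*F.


hf = J * L * F = 0.02 * 87 * 0.33 = 0.5742 m

0.5742 m


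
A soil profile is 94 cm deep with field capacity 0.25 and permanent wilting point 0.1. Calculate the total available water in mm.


AWC = (FC - PWP) * d * 10
AWC = (0.25 - 0.1) * 94 * 10
AWC = 0.1500 * 94 * 10

141.0000 mm


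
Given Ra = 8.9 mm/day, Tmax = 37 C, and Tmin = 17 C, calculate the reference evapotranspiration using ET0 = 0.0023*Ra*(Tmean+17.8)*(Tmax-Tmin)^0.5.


Tmean = (Tmax + Tmin)/2 = (37 + 17)/2 = 27.0
ET0 = 0.0023 * 8.9 * (27.0 + 17.8) * sqrt(37 - 17)
ET0 = 0.0023 * 8.9 * 44.8 * 4.472136

4.1012 mm/day


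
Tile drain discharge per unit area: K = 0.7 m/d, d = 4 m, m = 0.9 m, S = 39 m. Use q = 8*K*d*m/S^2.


q = 8*K*d*m/S^2
q = 8*0.7*4*0.9/39^2
q = 20.1600 / 1521

0.0133 m/d


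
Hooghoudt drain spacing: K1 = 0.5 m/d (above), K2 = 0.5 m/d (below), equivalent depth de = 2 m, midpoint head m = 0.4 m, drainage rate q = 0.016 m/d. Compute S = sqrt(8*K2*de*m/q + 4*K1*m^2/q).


S^2 = 8*K2*de*m/q + 4*K1*m^2/q
S^2 = 8*0.5*2*0.4/0.016 + 4*0.5*0.4^2/0.016
S = sqrt(220.0000)

14.8324 m


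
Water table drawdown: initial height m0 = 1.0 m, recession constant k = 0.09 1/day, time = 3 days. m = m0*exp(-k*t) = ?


m = m0 * exp(-k*t)
m = 1.0 * exp(-0.09 * 3)
m = 1.0 * exp(-0.2700)

0.7634 m


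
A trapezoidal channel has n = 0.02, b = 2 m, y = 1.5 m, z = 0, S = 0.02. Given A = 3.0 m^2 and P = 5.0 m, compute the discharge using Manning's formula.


R = A/P = 3.0/5.0 = 0.600000
Q = (1/0.02) * 3.0 * 0.600000^(2/3) * 0.02^0.5

15.0906 m^3/s


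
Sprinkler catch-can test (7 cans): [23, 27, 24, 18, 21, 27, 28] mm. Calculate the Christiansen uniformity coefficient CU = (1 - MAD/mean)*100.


mean = 24.000000 mm
MAD = 2.857143 mm
CU = (1 - 2.857143/24.000000)*100

88.0952 %


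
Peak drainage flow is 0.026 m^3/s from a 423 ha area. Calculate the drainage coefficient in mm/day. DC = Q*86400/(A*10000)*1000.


DC = Q * 86400 / (A * 10000) * 1000
DC = 0.026 * 86400 / (423 * 10000) * 1000
DC = 2246400.0000 / 4230000

0.5311 mm/day


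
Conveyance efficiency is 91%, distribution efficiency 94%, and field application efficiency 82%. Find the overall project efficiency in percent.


Ec = 0.91, Eb = 0.94, Ea = 0.82
E = 0.91 * 0.94 * 0.82 * 100 = 70.1428%

70.1428 %


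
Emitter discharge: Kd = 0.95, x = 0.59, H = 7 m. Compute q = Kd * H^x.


q = Kd * H^x = 0.95 * 7^0.59 = 0.95 * 3.152157

2.9945 L/h


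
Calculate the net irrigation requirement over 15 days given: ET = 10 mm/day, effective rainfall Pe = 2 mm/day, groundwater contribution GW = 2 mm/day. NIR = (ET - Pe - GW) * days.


Daily deficit = ET - Pe - GW = 10 - 2 - 2 = 6 mm/day
NIR = 6 * 15 = 90 mm

90.0000 mm


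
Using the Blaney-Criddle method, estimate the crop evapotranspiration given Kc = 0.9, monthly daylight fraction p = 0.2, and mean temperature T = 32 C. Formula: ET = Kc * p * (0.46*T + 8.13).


ET = Kc * p * (0.46*T + 8.13)
ET = 0.9 * 0.2 * (0.46*32 + 8.13)
ET = 0.9 * 0.2 * 22.8500

4.1130 mm/day


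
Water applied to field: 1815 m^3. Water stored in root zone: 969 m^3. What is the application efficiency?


Ea = V_root / V_field * 100 = 969 / 1815 * 100 = 53.3884%

53.3884 %


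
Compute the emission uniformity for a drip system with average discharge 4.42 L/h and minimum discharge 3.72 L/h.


EU = (q_min/q_avg)*100 = (3.72/4.42)*100 = 84.1629%

84.1629 %


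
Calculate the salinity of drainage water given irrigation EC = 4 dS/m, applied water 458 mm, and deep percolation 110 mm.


EC_dw = EC_iw * D_iw / D_dw
EC_dw = 4 * 458 / 110
EC_dw = 1832 / 110

16.6545 dS/m


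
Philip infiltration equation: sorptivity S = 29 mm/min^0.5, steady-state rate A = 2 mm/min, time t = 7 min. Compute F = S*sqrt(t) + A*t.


F = S*sqrt(t) + A*t
F = 29*sqrt(7) + 2*7
F = 29*2.645751 + 14

90.7268 mm


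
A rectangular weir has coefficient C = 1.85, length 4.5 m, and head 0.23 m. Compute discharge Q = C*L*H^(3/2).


Q = C * L * H^(3/2) = 1.85 * 4.5 * 0.23^1.5 = 1.85 * 4.5 * 0.110304

0.9183 m^3/s


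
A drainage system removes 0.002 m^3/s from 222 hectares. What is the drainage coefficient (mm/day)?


DC = Q * 86400 / (A * 10000) * 1000
DC = 0.002 * 86400 / (222 * 10000) * 1000
DC = 172800.0000 / 2220000

0.0778 mm/day


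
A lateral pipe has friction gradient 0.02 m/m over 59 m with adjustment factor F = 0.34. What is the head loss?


hf = J * L * F = 0.02 * 59 * 0.34 = 0.4012 m

0.4012 m


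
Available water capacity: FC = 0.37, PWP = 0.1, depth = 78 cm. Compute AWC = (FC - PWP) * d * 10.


AWC = (FC - PWP) * d * 10
AWC = (0.37 - 0.1) * 78 * 10
AWC = 0.2700 * 78 * 10

210.6000 mm


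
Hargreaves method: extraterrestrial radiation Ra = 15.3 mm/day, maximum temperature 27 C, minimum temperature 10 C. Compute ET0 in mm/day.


Tmean = (Tmax + Tmin)/2 = (27 + 10)/2 = 18.5
ET0 = 0.0023 * 15.3 * (18.5 + 17.8) * sqrt(27 - 10)
ET0 = 0.0023 * 15.3 * 36.3 * 4.123106

5.2668 mm/day


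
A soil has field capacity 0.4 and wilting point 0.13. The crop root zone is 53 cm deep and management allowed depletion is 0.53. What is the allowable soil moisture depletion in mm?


SMD = (FC - PWP) * d * MAD * 10
SMD = (0.4 - 0.13) * 53 * 0.53 * 10
SMD = 0.2700 * 53 * 0.53 * 10

75.8430 mm


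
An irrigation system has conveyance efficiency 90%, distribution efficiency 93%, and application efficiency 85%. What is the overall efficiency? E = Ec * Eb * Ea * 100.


Ec = 0.9, Eb = 0.93, Ea = 0.85
E = 0.9 * 0.93 * 0.85 * 100 = 71.1450%

71.1450 %


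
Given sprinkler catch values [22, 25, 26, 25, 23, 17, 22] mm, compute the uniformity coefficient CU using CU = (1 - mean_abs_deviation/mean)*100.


mean = 22.857143 mm
MAD = 2.163265 mm
CU = (1 - 2.163265/22.857143)*100

90.5357 %


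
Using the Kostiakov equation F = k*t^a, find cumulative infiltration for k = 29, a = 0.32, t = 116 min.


F = k * t^a = 29 * 116^0.32
F = 29 * 4.577481

132.7469 mm


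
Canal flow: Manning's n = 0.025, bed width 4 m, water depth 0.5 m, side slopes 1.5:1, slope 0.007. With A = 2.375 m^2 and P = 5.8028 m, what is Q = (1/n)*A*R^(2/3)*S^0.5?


R = A/P = 2.375/5.8028 = 0.409285
Q = (1/0.025) * 2.375 * 0.409285^(2/3) * 0.007^0.5

4.3815 m^3/s


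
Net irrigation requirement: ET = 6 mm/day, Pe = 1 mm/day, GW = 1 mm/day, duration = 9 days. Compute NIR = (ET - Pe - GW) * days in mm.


Daily deficit = ET - Pe - GW = 6 - 1 - 1 = 4 mm/day
NIR = 4 * 9 = 36 mm

36.0000 mm


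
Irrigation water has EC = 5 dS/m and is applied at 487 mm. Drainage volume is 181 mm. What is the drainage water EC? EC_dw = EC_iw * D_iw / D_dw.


EC_dw = EC_iw * D_iw / D_dw
EC_dw = 5 * 487 / 181
EC_dw = 2435 / 181

13.4530 dS/m


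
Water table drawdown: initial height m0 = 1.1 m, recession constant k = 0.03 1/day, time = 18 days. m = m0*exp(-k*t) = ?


m = m0 * exp(-k*t)
m = 1.1 * exp(-0.03 * 18)
m = 1.1 * exp(-0.5400)

0.6410 m


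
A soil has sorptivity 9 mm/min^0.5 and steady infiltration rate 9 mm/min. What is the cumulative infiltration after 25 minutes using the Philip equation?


F = S*sqrt(t) + A*t
F = 9*sqrt(25) + 9*25
F = 9*5.000000 + 225

270.0000 mm


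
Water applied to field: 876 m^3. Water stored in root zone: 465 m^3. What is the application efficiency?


Ea = V_root / V_field * 100 = 465 / 876 * 100 = 53.0822%

53.0822 %


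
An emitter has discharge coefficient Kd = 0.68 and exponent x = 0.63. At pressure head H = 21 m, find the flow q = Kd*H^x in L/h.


q = Kd * H^x = 0.68 * 21^0.63 = 0.68 * 6.807665

4.6292 L/h


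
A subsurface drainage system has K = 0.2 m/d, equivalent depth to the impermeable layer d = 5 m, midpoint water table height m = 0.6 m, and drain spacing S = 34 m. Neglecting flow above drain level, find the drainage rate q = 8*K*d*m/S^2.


q = 8*K*d*m/S^2
q = 8*0.2*5*0.6/34^2
q = 4.8000 / 1156

0.0042 m/d


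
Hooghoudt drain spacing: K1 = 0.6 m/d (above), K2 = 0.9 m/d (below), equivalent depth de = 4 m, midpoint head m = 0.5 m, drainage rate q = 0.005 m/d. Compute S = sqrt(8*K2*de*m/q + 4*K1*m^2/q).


S^2 = 8*K2*de*m/q + 4*K1*m^2/q
S^2 = 8*0.9*4*0.5/0.005 + 4*0.6*0.5^2/0.005
S = sqrt(3000.0000)

54.7723 m


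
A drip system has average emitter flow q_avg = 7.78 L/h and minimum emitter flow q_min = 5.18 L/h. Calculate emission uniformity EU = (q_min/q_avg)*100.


EU = (q_min/q_avg)*100 = (5.18/7.78)*100 = 66.5810%

66.5810 %


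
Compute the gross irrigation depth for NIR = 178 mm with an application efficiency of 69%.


Ea = 69% = 0.69
GID = NIR / Ea = 178 / 0.69 = 257.9710 mm

257.9710 mm


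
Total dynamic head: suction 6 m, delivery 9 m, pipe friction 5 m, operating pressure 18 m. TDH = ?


TDH = Hs + Hd + hf + Hp = 6 + 9 + 5 + 18 = 38

38 m


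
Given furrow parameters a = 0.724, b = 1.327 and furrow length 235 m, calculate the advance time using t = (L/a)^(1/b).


t = (L/a)^(1/b)
t = (235/0.724)^(1/1.327)
t = 324.585635^(1/1.327)

78.0704 min


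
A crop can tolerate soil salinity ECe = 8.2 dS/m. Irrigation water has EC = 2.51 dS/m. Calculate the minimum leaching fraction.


LR = ECiw / (5*ECe - ECiw)
LR = 2.51 / (5*8.2 - 2.51)
LR = 2.51 / 38.4900

0.0652


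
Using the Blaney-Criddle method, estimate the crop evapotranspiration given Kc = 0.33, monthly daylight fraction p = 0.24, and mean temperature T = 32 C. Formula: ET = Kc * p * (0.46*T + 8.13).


ET = Kc * p * (0.46*T + 8.13)
ET = 0.33 * 0.24 * (0.46*32 + 8.13)
ET = 0.33 * 0.24 * 22.8500

1.8097 mm/day


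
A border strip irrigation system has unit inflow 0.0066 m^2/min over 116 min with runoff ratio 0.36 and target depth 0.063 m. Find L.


L = q*t/((1+r)*Z)
L = 0.0066*116/((1+0.36)*0.063)
L = 0.7656/0.08568

8.9356 m


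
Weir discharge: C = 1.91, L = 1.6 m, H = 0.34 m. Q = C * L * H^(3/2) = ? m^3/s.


Q = C * L * H^(3/2) = 1.91 * 1.6 * 0.34^1.5 = 1.91 * 1.6 * 0.198252

0.6059 m^3/s


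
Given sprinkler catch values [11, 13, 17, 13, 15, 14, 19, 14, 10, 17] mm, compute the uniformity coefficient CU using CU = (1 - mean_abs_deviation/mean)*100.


mean = 14.300000 mm
MAD = 2.160000 mm
CU = (1 - 2.160000/14.300000)*100

84.8951 %


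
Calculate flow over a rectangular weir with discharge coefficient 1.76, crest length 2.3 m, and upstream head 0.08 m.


Q = C * L * H^(3/2) = 1.76 * 2.3 * 0.08^1.5 = 1.76 * 2.3 * 0.022627

0.0916 m^3/s


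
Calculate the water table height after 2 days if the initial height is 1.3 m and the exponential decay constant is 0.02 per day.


m = m0 * exp(-k*t)
m = 1.3 * exp(-0.02 * 2)
m = 1.3 * exp(-0.0400)

1.2490 m


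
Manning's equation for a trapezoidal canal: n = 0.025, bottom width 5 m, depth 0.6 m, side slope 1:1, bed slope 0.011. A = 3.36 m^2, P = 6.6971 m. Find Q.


R = A/P = 3.36/6.6971 = 0.501710
Q = (1/0.025) * 3.36 * 0.501710^(2/3) * 0.011^0.5

8.9002 m^3/s


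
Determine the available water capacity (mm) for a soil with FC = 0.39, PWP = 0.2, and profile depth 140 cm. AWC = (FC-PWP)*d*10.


AWC = (FC - PWP) * d * 10
AWC = (0.39 - 0.2) * 140 * 10
AWC = 0.1900 * 140 * 10

266.0000 mm


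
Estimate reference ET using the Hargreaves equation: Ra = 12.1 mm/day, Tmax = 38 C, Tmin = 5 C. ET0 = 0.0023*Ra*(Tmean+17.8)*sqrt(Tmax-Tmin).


Tmean = (Tmax + Tmin)/2 = (38 + 5)/2 = 21.5
ET0 = 0.0023 * 12.1 * (21.5 + 17.8) * sqrt(38 - 5)
ET0 = 0.0023 * 12.1 * 39.3 * 5.744563

6.2829 mm/day


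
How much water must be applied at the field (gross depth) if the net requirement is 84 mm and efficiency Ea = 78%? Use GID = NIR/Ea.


Ea = 78% = 0.78
GID = NIR / Ea = 84 / 0.78 = 107.6923 mm

107.6923 mm
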